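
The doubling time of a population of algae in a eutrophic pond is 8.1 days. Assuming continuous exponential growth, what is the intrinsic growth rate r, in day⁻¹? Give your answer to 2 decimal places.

0.09 per day

r = ln(2)/t_d = 0.6931/8.1 = 0.085574.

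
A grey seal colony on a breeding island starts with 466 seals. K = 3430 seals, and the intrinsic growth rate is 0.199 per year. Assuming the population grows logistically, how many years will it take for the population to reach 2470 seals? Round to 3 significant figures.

14.0 years

A = (K − N₀)/N₀ = (3430 − 466)/466 = 6.3605.
Solve 3430/(1 + 6.3605·e^(−0.199t)) = 2470: 1 + 6.3605·e^(−0.199t) = 1.3887, so e^(−0.199t) = 0.0611057.
−0.199·t = ln(0.0611057) = -2.7951, so t = 2.7951/0.199 = 14.046.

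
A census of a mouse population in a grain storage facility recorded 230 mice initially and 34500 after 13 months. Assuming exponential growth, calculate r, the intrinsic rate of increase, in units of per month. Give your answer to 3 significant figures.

0.385 per month

From N(t) = N₀·e^(rt): e^(r·13) = 34500/230 = 150.
r·13 = ln(150) = 5.0106, so r = 5.0106/13 = 0.38543.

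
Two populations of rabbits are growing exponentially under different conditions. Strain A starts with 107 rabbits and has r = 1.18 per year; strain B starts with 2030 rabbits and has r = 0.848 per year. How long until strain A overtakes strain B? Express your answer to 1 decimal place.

Set 107·e^(1.18t) = 2030·e^(0.848t).
e^((1.18 − 0.848)t) = 2030/107 → e^(0.332·t) = 18.972.
0.332·t = ln(18.972) = 2.943, so t = 2.943/0.332 = 8.8643.

8.9 years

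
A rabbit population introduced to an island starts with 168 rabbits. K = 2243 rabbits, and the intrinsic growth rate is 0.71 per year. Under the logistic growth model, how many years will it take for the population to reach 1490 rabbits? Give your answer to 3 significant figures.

A = (K − N₀)/N₀ = (2243 − 168)/168 = 12.351.
Solve 2243/(1 + 12.351·e^(−0.71t)) = 1490: 1 + 12.351·e^(−0.71t) = 1.5054, so e^(−0.71t) = 0.0409166.
−0.71·t = ln(0.0409166) = -3.1962, so t = 3.1962/0.71 = 4.5017.

4.50 years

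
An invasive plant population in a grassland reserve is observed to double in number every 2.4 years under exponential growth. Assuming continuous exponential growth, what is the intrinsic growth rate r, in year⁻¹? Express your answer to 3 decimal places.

0.289 per year

r = ln(2)/t_d = 0.6931/2.4 = 0.28881.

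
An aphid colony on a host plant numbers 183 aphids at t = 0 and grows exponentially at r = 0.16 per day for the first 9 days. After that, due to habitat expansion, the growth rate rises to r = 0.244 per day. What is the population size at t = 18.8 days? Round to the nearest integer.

Phase 1: N(9) = 183·e^(0.16×9) = 183·e^1.44 = 772.387.
Phase 2 runs for 18.8 − 9 = 9.8 days at r = 0.244.
N(18.8) = 772.387·e^(0.244×9.8) = 772.387·e^2.391 = 8439.57.

8440 aphids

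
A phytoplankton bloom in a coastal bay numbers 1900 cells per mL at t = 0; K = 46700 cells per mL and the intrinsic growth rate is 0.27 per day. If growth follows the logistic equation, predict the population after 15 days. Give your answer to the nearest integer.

33102 cells per mL

A = (K − N₀)/N₀ = (46700 − 1900)/1900 = 23.579.
N(t) = K/(1 + A·e^(−rt)) = 46700/(1 + 23.579×e^(−0.27×15)).
e^(−4.05) = 0.017422; denominator = 1 + 23.579×0.017422 = 1.4108.
N = 46700/1.4108 = 33101.8.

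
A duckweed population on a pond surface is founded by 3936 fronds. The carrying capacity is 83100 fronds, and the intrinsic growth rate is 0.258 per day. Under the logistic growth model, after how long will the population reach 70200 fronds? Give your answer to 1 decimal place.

18.2 days

A = (K − N₀)/N₀ = (83100 − 3936)/3936 = 20.113.
Solve 83100/(1 + 20.113·e^(−0.258t)) = 70200: 1 + 20.113·e^(−0.258t) = 1.1838, so e^(−0.258t) = 0.0091365.
−0.258·t = ln(0.0091365) = -4.6955, so t = 4.6955/0.258 = 18.2.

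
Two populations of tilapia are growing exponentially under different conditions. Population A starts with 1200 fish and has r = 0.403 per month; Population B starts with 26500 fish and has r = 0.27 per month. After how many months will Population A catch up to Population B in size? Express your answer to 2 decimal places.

Set 1200·e^(0.403t) = 26500·e^(0.27t).
e^((0.403 − 0.27)t) = 26500/1200 → e^(0.133·t) = 22.083.
0.133·t = ln(22.083) = 3.0948, so t = 3.0948/0.133 = 23.269.

23.27 months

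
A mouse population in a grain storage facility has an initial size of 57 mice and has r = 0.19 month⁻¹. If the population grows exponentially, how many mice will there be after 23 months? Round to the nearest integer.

4505 mice

N(t) = N₀·e^(rt) = 57 × e^(0.19×23) = 57 × e^4.37.
e^4.37 ≈ 79.044, so N ≈ 57 × 79.044 = 4505.49.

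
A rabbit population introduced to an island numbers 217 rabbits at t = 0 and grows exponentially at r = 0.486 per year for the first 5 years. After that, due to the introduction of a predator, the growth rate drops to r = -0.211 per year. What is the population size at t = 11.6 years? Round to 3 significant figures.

612 rabbits

Phase 1: N(5) = 217·e^(0.486×5) = 217·e^2.43 = 2464.88.
Phase 2 runs for 11.6 − 5 = 6.6 years at r = -0.211.
N(11.6) = 2464.88·e^(-0.211×6.6) = 2464.88·e^-1.393 = 612.346.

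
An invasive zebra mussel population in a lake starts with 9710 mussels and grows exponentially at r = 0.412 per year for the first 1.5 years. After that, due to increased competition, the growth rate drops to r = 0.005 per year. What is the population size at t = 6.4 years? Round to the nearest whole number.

18461 mussels

Phase 1: N(1.5) = 9710·e^(0.412×1.5) = 9710·e^0.618 = 18014.1.
Phase 2 runs for 6.4 − 1.5 = 4.9 years at r = 0.005.
N(6.4) = 18014.1·e^(0.005×4.9) = 18014.1·e^0.0245 = 18460.9.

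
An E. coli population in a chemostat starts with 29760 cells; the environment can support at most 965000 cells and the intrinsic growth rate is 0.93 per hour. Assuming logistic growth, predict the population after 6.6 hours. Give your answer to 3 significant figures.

904000 cells

A = (K − N₀)/N₀ = (965000 − 29760)/29760 = 31.426.
N(t) = K/(1 + A·e^(−rt)) = 965000/(1 + 31.426×e^(−0.93×6.6)).
e^(−6.138) = 0.0021592; denominator = 1 + 31.426×0.0021592 = 1.0679.
N = 965000/1.0679 = 903680.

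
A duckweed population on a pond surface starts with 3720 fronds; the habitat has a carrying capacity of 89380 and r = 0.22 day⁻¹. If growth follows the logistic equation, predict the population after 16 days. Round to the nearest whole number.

A = (K − N₀)/N₀ = (89380 − 3720)/3720 = 23.027.
N(t) = K/(1 + A·e^(−rt)) = 89380/(1 + 23.027×e^(−0.22×16)).
e^(−3.52) = 0.029599; denominator = 1 + 23.027×0.029599 = 1.6816.
N = 89380/1.6816 = 53152.3.

53152 fronds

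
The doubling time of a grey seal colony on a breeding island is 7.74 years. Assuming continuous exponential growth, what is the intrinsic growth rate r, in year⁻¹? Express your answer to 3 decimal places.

0.090 per year

r = ln(2)/t_d = 0.6931/7.74 = 0.089554.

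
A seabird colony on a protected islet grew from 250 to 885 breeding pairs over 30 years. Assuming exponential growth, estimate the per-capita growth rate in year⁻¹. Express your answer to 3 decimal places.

0.042 per year

From N(t) = N₀·e^(rt): e^(r·30) = 885/250 = 3.54.
r·30 = ln(3.54) = 1.2641, so r = 1.2641/30 = 0.042138.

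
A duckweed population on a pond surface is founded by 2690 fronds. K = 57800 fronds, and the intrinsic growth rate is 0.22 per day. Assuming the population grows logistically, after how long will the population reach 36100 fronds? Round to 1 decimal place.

A = (K − N₀)/N₀ = (57800 − 2690)/2690 = 20.487.
Solve 57800/(1 + 20.487·e^(−0.22t)) = 36100: 1 + 20.487·e^(−0.22t) = 1.6011, so e^(−0.22t) = 0.029341.
−0.22·t = ln(0.029341) = -3.5288, so t = 3.5288/0.22 = 16.04.

16.0 days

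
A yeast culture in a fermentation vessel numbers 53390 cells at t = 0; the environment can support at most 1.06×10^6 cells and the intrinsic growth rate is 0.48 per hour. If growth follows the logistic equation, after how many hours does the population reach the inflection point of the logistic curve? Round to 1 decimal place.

6.1 hours

Logistic growth is fastest at N = K/2 = 530000.
A = (K − N₀)/N₀ = 18.854. Set K/(1 + A·e^(−rt)) = K/2 → A·e^(−rt) = 1.
e^(−0.48t) = 1/18.854 = 0.0530394, so t = ln(18.854)/0.48 = 2.9367/0.48 = 6.1182.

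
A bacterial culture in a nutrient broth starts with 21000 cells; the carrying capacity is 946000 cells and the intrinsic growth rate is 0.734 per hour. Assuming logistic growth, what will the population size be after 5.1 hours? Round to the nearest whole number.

A = (K − N₀)/N₀ = (946000 − 21000)/21000 = 44.048.
N(t) = K/(1 + A·e^(−rt)) = 946000/(1 + 44.048×e^(−0.734×5.1)).
e^(−3.743) = 0.023673; denominator = 1 + 44.048×0.023673 = 2.0428.
N = 946000/2.0428 = 463099.

463099 cells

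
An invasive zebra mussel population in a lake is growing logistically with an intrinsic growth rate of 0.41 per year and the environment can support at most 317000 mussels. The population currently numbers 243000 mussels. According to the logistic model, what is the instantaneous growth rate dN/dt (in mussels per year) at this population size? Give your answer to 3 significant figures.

23300 mussels per year

dN/dt = rN(1 − N/K) = 0.41 × 243000 × (1 − 243000/317000).
1 − 243000/317000 = 0.23344; dN/dt = 0.41 × 243000 × 0.23344 = 23257.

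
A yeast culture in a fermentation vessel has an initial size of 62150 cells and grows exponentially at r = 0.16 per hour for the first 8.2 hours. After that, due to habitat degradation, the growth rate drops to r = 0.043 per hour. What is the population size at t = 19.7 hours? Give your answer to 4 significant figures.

378400 cells

Phase 1: N(8.2) = 62150·e^(0.16×8.2) = 62150·e^1.312 = 230800.
Phase 2 runs for 19.7 − 8.2 = 11.5 hours at r = 0.043.
N(19.7) = 230800·e^(0.043×11.5) = 230800·e^0.4945 = 378437.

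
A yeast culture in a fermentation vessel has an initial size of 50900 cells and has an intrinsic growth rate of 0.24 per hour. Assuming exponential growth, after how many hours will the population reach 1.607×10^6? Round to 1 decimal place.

Set N₀·e^(rt) = 1.607×10^6: e^(0.24·t) = 1.607×10^6/50900 = 31.572.
0.24·t = ln(31.572) = 3.4523, so t = 3.4523/0.24 = 14.384.

14.4 hours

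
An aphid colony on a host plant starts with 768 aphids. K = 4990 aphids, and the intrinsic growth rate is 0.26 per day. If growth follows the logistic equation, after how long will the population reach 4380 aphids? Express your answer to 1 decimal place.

14.1 days

A = (K − N₀)/N₀ = (4990 − 768)/768 = 5.4974.
Solve 4990/(1 + 5.4974·e^(−0.26t)) = 4380: 1 + 5.4974·e^(−0.26t) = 1.1393, so e^(−0.26t) = 0.0253337.
−0.26·t = ln(0.0253337) = -3.6756, so t = 3.6756/0.26 = 14.137.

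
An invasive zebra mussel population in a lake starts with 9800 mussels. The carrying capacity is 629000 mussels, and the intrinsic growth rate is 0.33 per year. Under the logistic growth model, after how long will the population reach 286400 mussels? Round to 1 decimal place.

12.0 years

A = (K − N₀)/N₀ = (629000 − 9800)/9800 = 63.184.
Solve 629000/(1 + 63.184·e^(−0.33t)) = 286400: 1 + 63.184·e^(−0.33t) = 2.1962, so e^(−0.33t) = 0.0189326.
−0.33·t = ln(0.0189326) = -3.9669, so t = 3.9669/0.33 = 12.021.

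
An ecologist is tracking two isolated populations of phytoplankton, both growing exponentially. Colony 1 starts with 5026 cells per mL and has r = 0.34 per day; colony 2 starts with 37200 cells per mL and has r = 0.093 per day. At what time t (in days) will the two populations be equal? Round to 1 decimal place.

Set 5026·e^(0.34t) = 37200·e^(0.093t).
e^((0.34 − 0.093)t) = 37200/5026 → e^(0.247·t) = 7.4015.
0.247·t = ln(7.4015) = 2.0017, so t = 2.0017/0.247 = 8.104.

8.1 days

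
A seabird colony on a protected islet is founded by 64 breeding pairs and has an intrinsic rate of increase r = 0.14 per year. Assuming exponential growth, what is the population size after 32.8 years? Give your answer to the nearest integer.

6316 breeding pairs

N(t) = N₀·e^(rt) = 64 × e^(0.14×32.8) = 64 × e^4.592.
e^4.592 ≈ 98.692, so N ≈ 64 × 98.692 = 6316.26.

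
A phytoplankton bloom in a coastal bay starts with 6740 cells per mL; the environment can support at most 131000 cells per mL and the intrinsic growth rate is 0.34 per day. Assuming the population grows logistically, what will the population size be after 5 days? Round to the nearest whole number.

29991 cells per mL

A = (K − N₀)/N₀ = (131000 − 6740)/6740 = 18.436.
N(t) = K/(1 + A·e^(−rt)) = 131000/(1 + 18.436×e^(−0.34×5)).
e^(−1.7) = 0.18268; denominator = 1 + 18.436×0.18268 = 4.368.
N = 131000/4.368 = 29990.9.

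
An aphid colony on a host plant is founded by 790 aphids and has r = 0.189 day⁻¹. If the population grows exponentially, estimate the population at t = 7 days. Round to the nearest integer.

2966 aphids

N(t) = N₀·e^(rt) = 790 × e^(0.189×7) = 790 × e^1.323.
e^1.323 ≈ 3.7547, so N ≈ 790 × 3.7547 = 2966.19.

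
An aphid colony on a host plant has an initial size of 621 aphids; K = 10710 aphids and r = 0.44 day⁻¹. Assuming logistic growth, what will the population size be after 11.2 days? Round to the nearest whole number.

A = (K − N₀)/N₀ = (10710 − 621)/621 = 16.246.
N(t) = K/(1 + A·e^(−rt)) = 10710/(1 + 16.246×e^(−0.44×11.2)).
e^(−4.928) = 0.007241; denominator = 1 + 16.246×0.007241 = 1.1176.
N = 10710/1.1176 = 9582.7.

9583 aphids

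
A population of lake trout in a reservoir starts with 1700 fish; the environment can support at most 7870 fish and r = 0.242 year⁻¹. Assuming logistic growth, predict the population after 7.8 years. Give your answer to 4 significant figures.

A = (K − N₀)/N₀ = (7870 − 1700)/1700 = 3.6294.
N(t) = K/(1 + A·e^(−rt)) = 7870/(1 + 3.6294×e^(−0.242×7.8)).
e^(−1.888) = 0.15143; denominator = 1 + 3.6294×0.15143 = 1.5496.
N = 7870/1.5496 = 5078.67.

5079 fish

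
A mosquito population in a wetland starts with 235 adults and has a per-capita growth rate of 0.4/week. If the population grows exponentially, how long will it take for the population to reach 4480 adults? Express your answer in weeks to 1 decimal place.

Set N₀·e^(rt) = 4480: e^(0.4·t) = 4480/235 = 19.064.
0.4·t = ln(19.064) = 2.9478, so t = 2.9478/0.4 = 7.3695.

7.4 weeks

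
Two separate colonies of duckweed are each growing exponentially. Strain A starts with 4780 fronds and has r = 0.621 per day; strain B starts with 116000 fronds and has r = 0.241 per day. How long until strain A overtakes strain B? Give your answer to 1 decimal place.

Set 4780·e^(0.621t) = 116000·e^(0.241t).
e^((0.621 − 0.241)t) = 116000/4780 → e^(0.38·t) = 24.268.
0.38·t = ln(24.268) = 3.1891, so t = 3.1891/0.38 = 8.3925.

8.4 days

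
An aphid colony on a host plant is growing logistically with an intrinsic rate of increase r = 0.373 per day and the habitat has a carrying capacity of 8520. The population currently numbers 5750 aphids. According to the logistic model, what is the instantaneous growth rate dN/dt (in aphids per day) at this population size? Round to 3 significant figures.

697 aphids per day

dN/dt = rN(1 − N/K) = 0.373 × 5750 × (1 − 5750/8520).
1 − 5750/8520 = 0.32512; dN/dt = 0.373 × 5750 × 0.32512 = 697.3.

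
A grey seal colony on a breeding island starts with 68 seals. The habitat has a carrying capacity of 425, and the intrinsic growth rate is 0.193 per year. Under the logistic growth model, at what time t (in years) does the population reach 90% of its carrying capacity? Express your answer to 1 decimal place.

20.0 years

A = (K − N₀)/N₀ = (425 − 68)/68 = 5.25.
Solve 425/(1 + 5.25·e^(−0.193t)) = 382.5: 1 + 5.25·e^(−0.193t) = 1.1111, so e^(−0.193t) = 0.021164.
−0.193·t = ln(0.021164) = -3.8555, so t = 3.8555/0.193 = 19.976.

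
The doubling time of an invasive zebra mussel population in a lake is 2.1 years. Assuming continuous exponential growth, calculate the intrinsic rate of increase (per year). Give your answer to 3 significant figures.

r = ln(2)/t_d = 0.6931/2.1 = 0.33007.

0.330 per year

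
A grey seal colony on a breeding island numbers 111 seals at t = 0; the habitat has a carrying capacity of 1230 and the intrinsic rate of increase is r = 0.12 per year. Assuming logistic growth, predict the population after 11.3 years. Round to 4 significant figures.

341.9 seals

A = (K − N₀)/N₀ = (1230 − 111)/111 = 10.081.
N(t) = K/(1 + A·e^(−rt)) = 1230/(1 + 10.081×e^(−0.12×11.3)).
e^(−1.356) = 0.25769; denominator = 1 + 10.081×0.25769 = 3.5978.
N = 1230/3.5978 = 341.877.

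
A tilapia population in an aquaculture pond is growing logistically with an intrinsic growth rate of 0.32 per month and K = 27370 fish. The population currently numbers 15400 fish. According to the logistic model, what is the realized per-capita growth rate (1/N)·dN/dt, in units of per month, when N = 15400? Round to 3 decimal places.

(1/N)·dN/dt = r(1 − N/K) = 0.32 × (1 − 15400/27370).
= 0.32 × 0.43734 = 0.13995.

0.140 per month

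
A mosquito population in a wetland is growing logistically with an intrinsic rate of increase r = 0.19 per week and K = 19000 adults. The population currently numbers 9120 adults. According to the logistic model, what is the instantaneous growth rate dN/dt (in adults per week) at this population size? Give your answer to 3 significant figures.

901 adults per week

dN/dt = rN(1 − N/K) = 0.19 × 9120 × (1 − 9120/19000).
1 − 9120/19000 = 0.52; dN/dt = 0.19 × 9120 × 0.52 = 901.06.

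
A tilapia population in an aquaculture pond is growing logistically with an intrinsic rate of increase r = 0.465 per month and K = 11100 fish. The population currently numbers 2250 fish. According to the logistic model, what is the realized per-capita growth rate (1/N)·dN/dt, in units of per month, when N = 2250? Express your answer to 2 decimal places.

(1/N)·dN/dt = r(1 − N/K) = 0.465 × (1 − 2250/11100).
= 0.465 × 0.7973 = 0.37074.

0.37 per month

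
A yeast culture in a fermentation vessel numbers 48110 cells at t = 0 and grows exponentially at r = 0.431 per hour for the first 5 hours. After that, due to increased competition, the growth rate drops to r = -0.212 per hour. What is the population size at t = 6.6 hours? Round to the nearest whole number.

Phase 1: N(5) = 48110·e^(0.431×5) = 48110·e^2.155 = 415088.
Phase 2 runs for 6.6 − 5 = 1.6 hours at r = -0.212.
N(6.6) = 415088·e^(-0.212×1.6) = 415088·e^-0.3392 = 295684.

295684 cells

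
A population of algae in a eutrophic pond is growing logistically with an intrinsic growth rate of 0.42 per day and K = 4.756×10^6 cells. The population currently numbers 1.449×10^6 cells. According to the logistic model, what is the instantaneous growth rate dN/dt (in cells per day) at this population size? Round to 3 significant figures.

423000 cells per day

dN/dt = rN(1 − N/K) = 0.42 × 1.449×10^6 × (1 − 1.449×10^6/4.756×10^6).
1 − 1.449×10^6/4.756×10^6 = 0.69533; dN/dt = 0.42 × 1.449×10^6 × 0.69533 = 4.23165×10^5.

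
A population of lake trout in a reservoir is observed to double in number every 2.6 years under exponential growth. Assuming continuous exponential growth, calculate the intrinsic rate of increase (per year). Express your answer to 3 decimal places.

r = ln(2)/t_d = 0.6931/2.6 = 0.2666.

0.267 per year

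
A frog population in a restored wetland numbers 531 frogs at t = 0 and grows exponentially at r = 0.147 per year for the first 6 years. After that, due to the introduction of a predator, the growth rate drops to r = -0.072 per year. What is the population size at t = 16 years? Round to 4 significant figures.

Phase 1: N(6) = 531·e^(0.147×6) = 531·e^0.882 = 1282.75.
Phase 2 runs for 16 − 6 = 10 years at r = -0.072.
N(16) = 1282.75·e^(-0.072×10) = 1282.75·e^-0.72 = 624.382.

624.4 frogs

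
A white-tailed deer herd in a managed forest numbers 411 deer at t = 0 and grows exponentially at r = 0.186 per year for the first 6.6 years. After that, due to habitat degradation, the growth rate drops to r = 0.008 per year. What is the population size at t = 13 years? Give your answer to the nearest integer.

1476 deer

Phase 1: N(6.6) = 411·e^(0.186×6.6) = 411·e^1.228 = 1402.75.
Phase 2 runs for 13 − 6.6 = 6.4 years at r = 0.008.
N(13) = 1402.75·e^(0.008×6.4) = 1402.75·e^0.0512 = 1476.45.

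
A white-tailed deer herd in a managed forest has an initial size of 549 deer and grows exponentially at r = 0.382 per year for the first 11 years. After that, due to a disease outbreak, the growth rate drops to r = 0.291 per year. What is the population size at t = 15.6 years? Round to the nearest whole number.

139902 deer

Phase 1: N(11) = 549·e^(0.382×11) = 549·e^4.202 = 36684.1.
Phase 2 runs for 15.6 − 11 = 4.6 years at r = 0.291.
N(15.6) = 36684.1·e^(0.291×4.6) = 36684.1·e^1.339 = 139902.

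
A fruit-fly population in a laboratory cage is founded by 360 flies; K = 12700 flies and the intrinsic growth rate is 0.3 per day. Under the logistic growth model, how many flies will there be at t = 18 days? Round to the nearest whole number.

10997 flies

A = (K − N₀)/N₀ = (12700 − 360)/360 = 34.278.
N(t) = K/(1 + A·e^(−rt)) = 12700/(1 + 34.278×e^(−0.3×18)).
e^(−5.4) = 0.0045166; denominator = 1 + 34.278×0.0045166 = 1.1548.
N = 12700/1.1548 = 10997.4.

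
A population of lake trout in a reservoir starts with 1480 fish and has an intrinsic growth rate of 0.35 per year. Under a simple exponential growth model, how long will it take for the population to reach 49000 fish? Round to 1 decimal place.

Set N₀·e^(rt) = 49000: e^(0.35·t) = 49000/1480 = 33.108.
0.35·t = ln(33.108) = 3.4998, so t = 3.4998/0.35 = 9.9994.

10.0 years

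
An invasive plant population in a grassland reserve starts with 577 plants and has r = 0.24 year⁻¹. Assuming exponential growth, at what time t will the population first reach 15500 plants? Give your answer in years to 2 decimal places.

13.71 years

Set N₀·e^(rt) = 15500: e^(0.24·t) = 15500/577 = 26.863.
0.24·t = ln(26.863) = 3.2908, so t = 3.2908/0.24 = 13.711.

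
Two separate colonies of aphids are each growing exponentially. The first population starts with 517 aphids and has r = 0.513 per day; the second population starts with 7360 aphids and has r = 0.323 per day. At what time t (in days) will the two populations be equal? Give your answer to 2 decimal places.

13.98 days

Set 517·e^(0.513t) = 7360·e^(0.323t).
e^((0.513 − 0.323)t) = 7360/517 → e^(0.19·t) = 14.236.
0.19·t = ln(14.236) = 2.6558, so t = 2.6558/0.19 = 13.978.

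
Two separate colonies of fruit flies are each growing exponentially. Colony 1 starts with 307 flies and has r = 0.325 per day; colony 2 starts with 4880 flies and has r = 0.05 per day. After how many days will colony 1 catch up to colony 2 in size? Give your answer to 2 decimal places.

Set 307·e^(0.325t) = 4880·e^(0.05t).
e^((0.325 − 0.05)t) = 4880/307 → e^(0.275·t) = 15.896.
0.275·t = ln(15.896) = 2.7661, so t = 2.7661/0.275 = 10.058.

10.06 days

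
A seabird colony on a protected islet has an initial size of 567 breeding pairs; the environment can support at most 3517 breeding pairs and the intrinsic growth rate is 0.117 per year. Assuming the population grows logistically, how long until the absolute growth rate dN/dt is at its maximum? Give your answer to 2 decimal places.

14.10 years

Logistic growth is fastest at N = K/2 = 1758.5.
A = (K − N₀)/N₀ = 5.2028. Set K/(1 + A·e^(−rt)) = K/2 → A·e^(−rt) = 1.
e^(−0.117t) = 1/5.2028 = 0.192203, so t = ln(5.2028)/0.117 = 1.6492/0.117 = 14.096.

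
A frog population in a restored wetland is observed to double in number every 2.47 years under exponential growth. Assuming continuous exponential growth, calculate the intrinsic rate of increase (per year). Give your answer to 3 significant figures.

0.281 per year

r = ln(2)/t_d = 0.6931/2.47 = 0.28063.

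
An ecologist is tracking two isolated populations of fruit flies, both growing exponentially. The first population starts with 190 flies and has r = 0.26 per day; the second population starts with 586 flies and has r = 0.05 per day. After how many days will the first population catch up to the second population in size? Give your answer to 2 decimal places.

5.36 days

Set 190·e^(0.26t) = 586·e^(0.05t).
e^((0.26 − 0.05)t) = 586/190 → e^(0.21·t) = 3.0842.
0.21·t = ln(3.0842) = 1.1263, so t = 1.1263/0.21 = 5.3633.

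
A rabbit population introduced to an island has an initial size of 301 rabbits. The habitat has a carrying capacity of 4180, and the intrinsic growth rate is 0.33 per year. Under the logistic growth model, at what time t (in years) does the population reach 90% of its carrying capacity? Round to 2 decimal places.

A = (K − N₀)/N₀ = (4180 − 301)/301 = 12.887.
Solve 4180/(1 + 12.887·e^(−0.33t)) = 3762: 1 + 12.887·e^(−0.33t) = 1.1111, so e^(−0.33t) = 0.00862192.
−0.33·t = ln(0.00862192) = -4.7534, so t = 4.7534/0.33 = 14.404.

14.40 years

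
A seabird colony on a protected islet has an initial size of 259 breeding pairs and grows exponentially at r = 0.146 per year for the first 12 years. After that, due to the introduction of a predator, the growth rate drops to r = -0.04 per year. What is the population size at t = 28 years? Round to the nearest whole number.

787 breeding pairs

Phase 1: N(12) = 259·e^(0.146×12) = 259·e^1.752 = 1493.43.
Phase 2 runs for 28 − 12 = 16 years at r = -0.04.
N(28) = 1493.43·e^(-0.04×16) = 1493.43·e^-0.64 = 787.472.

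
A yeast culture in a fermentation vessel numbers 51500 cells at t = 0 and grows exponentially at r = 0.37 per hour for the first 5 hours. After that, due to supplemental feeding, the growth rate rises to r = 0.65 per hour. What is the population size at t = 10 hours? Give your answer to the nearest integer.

8447128 cells

Phase 1: N(5) = 51500·e^(0.37×5) = 51500·e^1.85 = 327531.
Phase 2 runs for 10 − 5 = 5 hours at r = 0.65.
N(10) = 327531·e^(0.65×5) = 327531·e^3.25 = 8.447128×10^6.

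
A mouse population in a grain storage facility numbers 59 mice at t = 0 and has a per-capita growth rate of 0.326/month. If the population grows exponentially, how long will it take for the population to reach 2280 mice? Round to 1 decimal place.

Set N₀·e^(rt) = 2280: e^(0.326·t) = 2280/59 = 38.644.
0.326·t = ln(38.644) = 3.6544, so t = 3.6544/0.326 = 11.21.

11.2 months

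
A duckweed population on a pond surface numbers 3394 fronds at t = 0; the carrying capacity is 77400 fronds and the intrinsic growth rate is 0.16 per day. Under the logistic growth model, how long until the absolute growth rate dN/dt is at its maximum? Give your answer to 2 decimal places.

Logistic growth is fastest at N = K/2 = 38700.
A = (K − N₀)/N₀ = 21.805. Set K/(1 + A·e^(−rt)) = K/2 → A·e^(−rt) = 1.
e^(−0.16t) = 1/21.805 = 0.0458611, so t = ln(21.805)/0.16 = 3.0821/0.16 = 19.263.

19.26 days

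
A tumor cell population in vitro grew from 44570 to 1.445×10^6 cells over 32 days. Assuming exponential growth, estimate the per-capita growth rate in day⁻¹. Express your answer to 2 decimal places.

0.11 per day

From N(t) = N₀·e^(rt): e^(r·32) = 1.445×10^6/44570 = 32.421.
r·32 = ln(32.421) = 3.4788, so r = 3.4788/32 = 0.10871.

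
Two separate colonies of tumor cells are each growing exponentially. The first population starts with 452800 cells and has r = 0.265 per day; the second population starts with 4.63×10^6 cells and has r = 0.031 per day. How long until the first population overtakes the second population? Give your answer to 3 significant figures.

9.94 days

Set 452800·e^(0.265t) = 4.63×10^6·e^(0.031t).
e^((0.265 − 0.031)t) = 4.63×10^6/452800 → e^(0.234·t) = 10.225.
0.234·t = ln(10.225) = 2.3249, so t = 2.3249/0.234 = 9.9353.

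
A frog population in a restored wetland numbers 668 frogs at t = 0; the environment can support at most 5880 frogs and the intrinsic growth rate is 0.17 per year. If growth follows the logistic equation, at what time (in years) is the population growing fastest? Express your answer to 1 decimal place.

Logistic growth is fastest at N = K/2 = 2940.
A = (K − N₀)/N₀ = 7.8024. Set K/(1 + A·e^(−rt)) = K/2 → A·e^(−rt) = 1.
e^(−0.17t) = 1/7.8024 = 0.128166, so t = ln(7.8024)/0.17 = 2.0544/0.17 = 12.085.

12.1 years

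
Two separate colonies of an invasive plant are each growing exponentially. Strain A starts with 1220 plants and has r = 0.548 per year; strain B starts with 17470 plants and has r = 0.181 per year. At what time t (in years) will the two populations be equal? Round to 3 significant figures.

7.25 years

Set 1220·e^(0.548t) = 17470·e^(0.181t).
e^((0.548 − 0.181)t) = 17470/1220 → e^(0.367·t) = 14.32.
0.367·t = ln(14.32) = 2.6616, so t = 2.6616/0.367 = 7.2524.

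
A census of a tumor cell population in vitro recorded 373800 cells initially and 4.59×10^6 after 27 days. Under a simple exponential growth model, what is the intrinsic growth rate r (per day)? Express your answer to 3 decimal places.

From N(t) = N₀·e^(rt): e^(r·27) = 4.59×10^6/373800 = 12.279.
r·27 = ln(12.279) = 2.5079, so r = 2.5079/27 = 0.092886.

0.093 per day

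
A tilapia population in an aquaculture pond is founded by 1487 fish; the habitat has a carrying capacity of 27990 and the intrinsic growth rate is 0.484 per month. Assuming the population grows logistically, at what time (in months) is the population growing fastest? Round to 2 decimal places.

5.95 months

Logistic growth is fastest at N = K/2 = 13995.
A = (K − N₀)/N₀ = 17.823. Set K/(1 + A·e^(−rt)) = K/2 → A·e^(−rt) = 1.
e^(−0.484t) = 1/17.823 = 0.0561069, so t = ln(17.823)/0.484 = 2.8805/0.484 = 5.9514.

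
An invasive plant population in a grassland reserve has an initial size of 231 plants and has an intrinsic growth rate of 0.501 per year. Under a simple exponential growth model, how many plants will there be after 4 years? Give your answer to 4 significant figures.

1714 plants

N(t) = N₀·e^(rt) = 231 × e^(0.501×4) = 231 × e^2.004.
e^2.004 ≈ 7.4187, so N ≈ 231 × 7.4187 = 1713.71.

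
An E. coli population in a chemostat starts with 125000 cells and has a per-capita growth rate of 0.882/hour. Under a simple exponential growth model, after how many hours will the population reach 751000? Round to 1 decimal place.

Set N₀·e^(rt) = 751000: e^(0.882·t) = 751000/125000 = 6.008.
0.882·t = ln(6.008) = 1.7931, so t = 1.7931/0.882 = 2.033.

2.0 hours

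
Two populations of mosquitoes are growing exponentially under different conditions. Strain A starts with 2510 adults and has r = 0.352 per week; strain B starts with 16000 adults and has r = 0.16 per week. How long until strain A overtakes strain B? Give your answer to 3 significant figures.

9.65 weeks

Set 2510·e^(0.352t) = 16000·e^(0.16t).
e^((0.352 − 0.16)t) = 16000/2510 → e^(0.192·t) = 6.3745.
0.192·t = ln(6.3745) = 1.8523, so t = 1.8523/0.192 = 9.6474.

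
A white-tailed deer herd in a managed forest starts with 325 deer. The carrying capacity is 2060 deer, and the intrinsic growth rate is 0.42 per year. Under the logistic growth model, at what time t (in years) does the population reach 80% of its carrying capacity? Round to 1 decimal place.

7.3 years

A = (K − N₀)/N₀ = (2060 − 325)/325 = 5.3385.
Solve 2060/(1 + 5.3385·e^(−0.42t)) = 1648: 1 + 5.3385·e^(−0.42t) = 1.25, so e^(−0.42t) = 0.04683.
−0.42·t = ln(0.04683) = -3.0612, so t = 3.0612/0.42 = 7.2886.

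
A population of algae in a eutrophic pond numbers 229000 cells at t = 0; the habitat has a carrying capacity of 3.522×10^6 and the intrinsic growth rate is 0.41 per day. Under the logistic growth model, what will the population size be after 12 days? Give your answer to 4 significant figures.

A = (K − N₀)/N₀ = (3.522×10^6 − 229000)/229000 = 14.38.
N(t) = K/(1 + A·e^(−rt)) = 3.522×10^6/(1 + 14.38×e^(−0.41×12)).
e^(−4.92) = 0.0072991; denominator = 1 + 14.38×0.0072991 = 1.105.
N = 3.522×10^6/1.105 = 3.187443×10^6.

3187000 cells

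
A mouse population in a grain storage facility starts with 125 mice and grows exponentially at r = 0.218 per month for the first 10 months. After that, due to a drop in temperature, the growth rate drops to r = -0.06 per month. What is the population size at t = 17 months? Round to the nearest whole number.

727 mice

Phase 1: N(10) = 125·e^(0.218×10) = 125·e^2.18 = 1105.79.
Phase 2 runs for 17 − 10 = 7 months at r = -0.06.
N(17) = 1105.79·e^(-0.06×7) = 1105.79·e^-0.42 = 726.555.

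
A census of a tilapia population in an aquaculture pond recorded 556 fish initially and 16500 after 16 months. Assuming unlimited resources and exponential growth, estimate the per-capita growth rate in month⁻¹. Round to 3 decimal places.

From N(t) = N₀·e^(rt): e^(r·16) = 16500/556 = 29.676.
r·16 = ln(29.676) = 3.3903, so r = 3.3903/16 = 0.2119.

0.212 per month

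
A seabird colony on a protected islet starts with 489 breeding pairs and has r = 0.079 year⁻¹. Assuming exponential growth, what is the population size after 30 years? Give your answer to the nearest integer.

5231 breeding pairs

N(t) = N₀·e^(rt) = 489 × e^(0.079×30) = 489 × e^2.37.
e^2.37 ≈ 10.697, so N ≈ 489 × 10.697 = 5231.02.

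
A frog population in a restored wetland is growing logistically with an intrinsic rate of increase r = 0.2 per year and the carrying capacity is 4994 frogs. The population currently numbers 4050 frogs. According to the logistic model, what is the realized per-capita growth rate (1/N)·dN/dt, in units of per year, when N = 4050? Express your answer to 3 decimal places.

(1/N)·dN/dt = r(1 − N/K) = 0.2 × (1 − 4050/4994).
= 0.2 × 0.18903 = 0.037805.

0.038 per year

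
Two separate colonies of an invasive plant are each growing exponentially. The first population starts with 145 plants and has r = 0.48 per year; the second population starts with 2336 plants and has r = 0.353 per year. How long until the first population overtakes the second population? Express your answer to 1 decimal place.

Set 145·e^(0.48t) = 2336·e^(0.353t).
e^((0.48 − 0.353)t) = 2336/145 → e^(0.127·t) = 16.11.
0.127·t = ln(16.11) = 2.7795, so t = 2.7795/0.127 = 21.886.

21.9 years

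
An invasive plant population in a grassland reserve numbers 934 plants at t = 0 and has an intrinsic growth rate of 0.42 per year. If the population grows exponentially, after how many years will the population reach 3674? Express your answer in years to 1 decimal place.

Set N₀·e^(rt) = 3674: e^(0.42·t) = 3674/934 = 3.9336.
0.42·t = ln(3.9336) = 1.3696, so t = 1.3696/0.42 = 3.2609.

3.3 years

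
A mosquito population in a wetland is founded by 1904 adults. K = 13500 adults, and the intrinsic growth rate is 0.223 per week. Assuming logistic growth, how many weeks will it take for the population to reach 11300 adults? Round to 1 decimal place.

A = (K − N₀)/N₀ = (13500 − 1904)/1904 = 6.0903.
Solve 13500/(1 + 6.0903·e^(−0.223t)) = 11300: 1 + 6.0903·e^(−0.223t) = 1.1947, so e^(−0.223t) = 0.0319671.
−0.223·t = ln(0.0319671) = -3.443, so t = 3.443/0.223 = 15.44.

15.4 weeks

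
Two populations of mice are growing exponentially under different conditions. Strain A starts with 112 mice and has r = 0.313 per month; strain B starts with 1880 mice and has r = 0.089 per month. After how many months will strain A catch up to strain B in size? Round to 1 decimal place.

Set 112·e^(0.313t) = 1880·e^(0.089t).
e^((0.313 − 0.089)t) = 1880/112 → e^(0.224·t) = 16.786.
0.224·t = ln(16.786) = 2.8205, so t = 2.8205/0.224 = 12.592.

12.6 months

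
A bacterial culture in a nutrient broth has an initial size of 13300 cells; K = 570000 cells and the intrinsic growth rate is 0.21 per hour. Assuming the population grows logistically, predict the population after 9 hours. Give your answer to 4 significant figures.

A = (K − N₀)/N₀ = (570000 − 13300)/13300 = 41.857.
N(t) = K/(1 + A·e^(−rt)) = 570000/(1 + 41.857×e^(−0.21×9)).
e^(−1.89) = 0.15107; denominator = 1 + 41.857×0.15107 = 7.3234.
N = 570000/7.3234 = 77832.3.

77830 cells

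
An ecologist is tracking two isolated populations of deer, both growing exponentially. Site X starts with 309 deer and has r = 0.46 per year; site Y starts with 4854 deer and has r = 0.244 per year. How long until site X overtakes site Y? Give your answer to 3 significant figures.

12.8 years

Set 309·e^(0.46t) = 4854·e^(0.244t).
e^((0.46 − 0.244)t) = 4854/309 → e^(0.216·t) = 15.709.
0.216·t = ln(15.709) = 2.7542, so t = 2.7542/0.216 = 12.751.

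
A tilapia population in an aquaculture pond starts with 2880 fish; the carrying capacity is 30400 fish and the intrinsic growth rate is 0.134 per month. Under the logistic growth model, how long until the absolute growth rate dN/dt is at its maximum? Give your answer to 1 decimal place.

16.8 months

Logistic growth is fastest at N = K/2 = 15200.
A = (K − N₀)/N₀ = 9.5556. Set K/(1 + A·e^(−rt)) = K/2 → A·e^(−rt) = 1.
e^(−0.134t) = 1/9.5556 = 0.104651, so t = ln(9.5556)/0.134 = 2.2571/0.134 = 16.844.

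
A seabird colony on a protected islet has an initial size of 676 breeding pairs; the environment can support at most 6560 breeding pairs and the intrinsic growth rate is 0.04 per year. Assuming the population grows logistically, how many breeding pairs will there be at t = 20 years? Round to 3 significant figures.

A = (K − N₀)/N₀ = (6560 − 676)/676 = 8.7041.
N(t) = K/(1 + A·e^(−rt)) = 6560/(1 + 8.7041×e^(−0.04×20)).
e^(−0.8) = 0.44933; denominator = 1 + 8.7041×0.44933 = 4.911.
N = 6560/4.911 = 1335.77.

1340 breeding pairs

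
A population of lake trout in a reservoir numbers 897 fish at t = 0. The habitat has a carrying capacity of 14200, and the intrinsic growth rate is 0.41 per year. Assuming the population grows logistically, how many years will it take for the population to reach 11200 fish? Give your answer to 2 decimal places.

A = (K − N₀)/N₀ = (14200 − 897)/897 = 14.831.
Solve 14200/(1 + 14.831·e^(−0.41t)) = 11200: 1 + 14.831·e^(−0.41t) = 1.2679, so e^(−0.41t) = 0.0180612.
−0.41·t = ln(0.0180612) = -4.014, so t = 4.014/0.41 = 9.7902.

9.79 years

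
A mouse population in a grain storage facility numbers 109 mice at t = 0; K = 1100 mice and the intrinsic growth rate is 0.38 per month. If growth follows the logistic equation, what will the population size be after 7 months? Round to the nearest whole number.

A = (K − N₀)/N₀ = (1100 − 109)/109 = 9.0917.
N(t) = K/(1 + A·e^(−rt)) = 1100/(1 + 9.0917×e^(−0.38×7)).
e^(−2.66) = 0.069948; denominator = 1 + 9.0917×0.069948 = 1.636.
N = 1100/1.636 = 672.392.

672 mice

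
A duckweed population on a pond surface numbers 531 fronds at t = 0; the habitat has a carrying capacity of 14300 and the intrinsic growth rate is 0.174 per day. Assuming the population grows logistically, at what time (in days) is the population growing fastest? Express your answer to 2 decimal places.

18.71 days

Logistic growth is fastest at N = K/2 = 7150.
A = (K − N₀)/N₀ = 25.93. Set K/(1 + A·e^(−rt)) = K/2 → A·e^(−rt) = 1.
e^(−0.174t) = 1/25.93 = 0.0385649, so t = ln(25.93)/0.174 = 3.2554/0.174 = 18.709.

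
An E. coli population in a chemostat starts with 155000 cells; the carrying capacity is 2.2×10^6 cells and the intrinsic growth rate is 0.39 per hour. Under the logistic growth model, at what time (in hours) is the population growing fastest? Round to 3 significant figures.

Logistic growth is fastest at N = K/2 = 1.1×10^6.
A = (K − N₀)/N₀ = 13.194. Set K/(1 + A·e^(−rt)) = K/2 → A·e^(−rt) = 1.
e^(−0.39t) = 1/13.194 = 0.0757946, so t = ln(13.194)/0.39 = 2.5797/0.39 = 6.6147.

6.61 hours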